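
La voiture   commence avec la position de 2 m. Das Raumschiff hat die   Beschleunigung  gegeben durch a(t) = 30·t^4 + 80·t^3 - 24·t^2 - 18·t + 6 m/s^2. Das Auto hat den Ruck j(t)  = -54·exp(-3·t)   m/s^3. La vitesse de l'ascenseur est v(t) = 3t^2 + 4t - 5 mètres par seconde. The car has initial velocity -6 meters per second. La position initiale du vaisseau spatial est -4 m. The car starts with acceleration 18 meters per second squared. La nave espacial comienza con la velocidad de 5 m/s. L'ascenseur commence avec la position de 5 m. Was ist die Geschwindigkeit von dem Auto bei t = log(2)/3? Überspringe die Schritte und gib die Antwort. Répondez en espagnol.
La respuesta es -3.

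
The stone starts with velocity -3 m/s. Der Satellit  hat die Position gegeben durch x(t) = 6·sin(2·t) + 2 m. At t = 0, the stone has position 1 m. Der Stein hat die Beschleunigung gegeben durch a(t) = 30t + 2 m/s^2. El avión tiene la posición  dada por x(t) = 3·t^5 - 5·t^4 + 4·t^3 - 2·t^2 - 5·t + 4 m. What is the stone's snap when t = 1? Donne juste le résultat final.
At t = 1, s = 0.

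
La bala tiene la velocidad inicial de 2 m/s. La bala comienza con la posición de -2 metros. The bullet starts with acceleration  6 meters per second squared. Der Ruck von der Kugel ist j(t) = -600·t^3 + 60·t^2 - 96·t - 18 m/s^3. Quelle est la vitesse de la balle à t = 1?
Pour résoudre ceci, nous devons prendre 2 intégrales de notre équation du jerk j(t) = -600·t^3 + 60·t^2 - 96·t - 18. La primitive du jerk, avec a(0) = 6, donne l'accélération: a(t) = -150·t^4 + 20·t^3 - 48·t^2 - 18·t + 6. En intégrant l'accélération et en utilisant la condition initiale v(0) = 2, nous obtenons v(t) = -30·t^5 + 5·t^4 - 16·t^3 - 9·t^2 + 6·t + 2. En utilisant v(t) = -30·t^5 + 5·t^4 - 16·t^3 - 9·t^2 + 6·t + 2 et en substituant t = 1, nous trouvons v = -42.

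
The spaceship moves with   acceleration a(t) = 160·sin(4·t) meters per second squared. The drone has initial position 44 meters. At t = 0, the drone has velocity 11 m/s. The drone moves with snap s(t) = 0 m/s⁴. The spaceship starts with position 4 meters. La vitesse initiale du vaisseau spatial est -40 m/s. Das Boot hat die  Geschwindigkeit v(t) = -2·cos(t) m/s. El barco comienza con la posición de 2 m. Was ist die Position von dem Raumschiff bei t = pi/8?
Um dies zu lösen, müssen wir 2 Integrale unserer Gleichung für die Beschleunigung a(t) = 160·sin(4·t) finden. Durch Integration von der Beschleunigung und Verwendung der Anfangsbedingung v(0) = -40, erhalten wir v(t) = -40·cos(4·t). Die Stammfunktion von der Geschwindigkeit, mit x(0) = 4, ergibt die Position: x(t) = 4 - 10·sin(4·t). Mit x(t) = 4 - 10·sin(4·t) und Einsetzen von t = pi/8, finden wir x = -6.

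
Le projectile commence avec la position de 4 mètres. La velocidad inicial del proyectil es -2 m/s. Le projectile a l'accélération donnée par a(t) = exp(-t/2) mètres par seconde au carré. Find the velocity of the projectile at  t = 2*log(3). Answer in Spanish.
Partiendo de la aceleración a(t) = exp(-t/2), tomamos 1 integral. La integral de la aceleración, con v(0) = -2, da la velocidad: v(t) = -2·exp(-t/2). Tenemos la velocidad v(t) = -2·exp(-t/2). Sustituyendo t = 2*log(3): v(2*log(3)) = -2/3.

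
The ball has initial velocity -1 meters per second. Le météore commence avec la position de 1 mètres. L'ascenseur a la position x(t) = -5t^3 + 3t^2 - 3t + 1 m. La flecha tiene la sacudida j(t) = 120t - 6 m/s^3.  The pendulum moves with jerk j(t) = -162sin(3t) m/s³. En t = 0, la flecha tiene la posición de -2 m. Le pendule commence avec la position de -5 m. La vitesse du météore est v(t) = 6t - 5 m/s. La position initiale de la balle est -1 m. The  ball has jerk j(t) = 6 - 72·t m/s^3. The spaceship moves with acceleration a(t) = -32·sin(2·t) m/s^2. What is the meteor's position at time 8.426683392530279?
To solve this, we need to take 1 integral of our velocity equation v(t) = 6·t - 5. Finding the antiderivative of v(t) and using x(0) = 1: x(t) = 3·t^2 - 5·t + 1. We have position x(t) = 3·t^2 - 5·t + 1. Substituting t = 8.426683392530279: x(8.426683392530279) = 171.893562031185.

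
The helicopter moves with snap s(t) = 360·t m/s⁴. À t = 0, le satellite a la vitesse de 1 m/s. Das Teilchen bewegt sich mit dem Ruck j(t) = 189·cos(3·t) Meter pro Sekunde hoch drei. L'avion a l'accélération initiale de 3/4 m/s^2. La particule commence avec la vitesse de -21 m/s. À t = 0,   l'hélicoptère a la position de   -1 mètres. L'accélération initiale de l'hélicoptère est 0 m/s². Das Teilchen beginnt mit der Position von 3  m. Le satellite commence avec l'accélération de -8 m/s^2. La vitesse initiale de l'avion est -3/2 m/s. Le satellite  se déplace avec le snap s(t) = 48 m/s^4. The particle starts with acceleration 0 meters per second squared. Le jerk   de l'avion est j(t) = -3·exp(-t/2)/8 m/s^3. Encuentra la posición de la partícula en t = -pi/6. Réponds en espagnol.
Necesitamos integrar nuestra ecuación de la sacudida j(t) = 189·cos(3·t) 3 veces. Integrando la sacudida y usando la condición inicial a(0) = 0, obtenemos a(t) = 63·sin(3·t). Integrando la aceleración y usando la condición inicial v(0) = -21, obtenemos v(t) = -21·cos(3·t). Tomando ∫v(t)dt y aplicando x(0) = 3, encontramos x(t) = 3 - 7·sin(3·t). De la ecuación de la posición x(t) = 3 - 7·sin(3·t), sustituimos t = -pi/6 para obtener x = 10.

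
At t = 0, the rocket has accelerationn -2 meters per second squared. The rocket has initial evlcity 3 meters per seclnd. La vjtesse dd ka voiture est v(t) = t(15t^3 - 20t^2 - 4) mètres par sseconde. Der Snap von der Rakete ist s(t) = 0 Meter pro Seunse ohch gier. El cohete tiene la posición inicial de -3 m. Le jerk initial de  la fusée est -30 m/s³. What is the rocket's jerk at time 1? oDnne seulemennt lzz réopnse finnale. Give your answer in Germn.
Bei t = 1, j = -30.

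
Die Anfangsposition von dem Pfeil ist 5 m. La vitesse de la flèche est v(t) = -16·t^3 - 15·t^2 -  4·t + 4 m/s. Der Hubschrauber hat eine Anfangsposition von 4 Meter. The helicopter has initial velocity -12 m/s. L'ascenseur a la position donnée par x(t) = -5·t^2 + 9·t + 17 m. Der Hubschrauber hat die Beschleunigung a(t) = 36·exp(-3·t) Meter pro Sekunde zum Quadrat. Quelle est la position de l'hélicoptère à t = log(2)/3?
Pour résoudre ceci, nous devons prendre 2 intégrales de notre équation de l'accélération a(t) = 36·exp(-3·t). L'intégrale de l'accélération est la vitesse. En utilisant v(0) = -12, nous obtenons v(t) = -12·exp(-3·t). En intégrant la vitesse et en utilisant la condition initiale x(0) = 4, nous obtenons x(t) = 4·exp(-3·t). Nous avons la position x(t) = 4·exp(-3·t). En substituant t = log(2)/3: x(log(2)/3) = 2.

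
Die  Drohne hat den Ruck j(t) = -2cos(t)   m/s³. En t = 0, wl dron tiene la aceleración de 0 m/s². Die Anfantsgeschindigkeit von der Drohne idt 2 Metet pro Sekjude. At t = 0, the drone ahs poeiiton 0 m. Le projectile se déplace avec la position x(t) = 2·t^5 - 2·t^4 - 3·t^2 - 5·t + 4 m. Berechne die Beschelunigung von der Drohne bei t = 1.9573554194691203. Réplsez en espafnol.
Debemos encontrar la integral de nuestra ecuación de la sacudida j(t) = -2·cos(t) 1 vez. La integral de la sacudida, con a(0) = 0, da la aceleración: a(t) = -2·sin(t). Usando a(t) = -2·sin(t) y sustituyendo t = 1.9573554194691203, encontramos a = -1.85242354998978.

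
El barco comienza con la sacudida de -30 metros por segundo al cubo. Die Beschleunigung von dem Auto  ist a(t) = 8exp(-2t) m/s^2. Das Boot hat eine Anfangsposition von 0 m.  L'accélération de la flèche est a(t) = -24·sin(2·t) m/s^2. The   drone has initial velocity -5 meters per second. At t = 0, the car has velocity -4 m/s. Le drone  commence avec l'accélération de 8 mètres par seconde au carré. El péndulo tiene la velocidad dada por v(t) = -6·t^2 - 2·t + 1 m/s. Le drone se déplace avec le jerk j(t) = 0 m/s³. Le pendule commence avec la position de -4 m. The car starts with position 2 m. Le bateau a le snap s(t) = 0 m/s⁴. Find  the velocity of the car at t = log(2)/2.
We must find the antiderivative of our acceleration equation a(t) = 8·exp(-2·t) 1 time. The integral of acceleration, with v(0) = -4, gives velocity: v(t) = -4·exp(-2·t). Using v(t) = -4·exp(-2·t) and substituting t = log(2)/2, we find v = -2.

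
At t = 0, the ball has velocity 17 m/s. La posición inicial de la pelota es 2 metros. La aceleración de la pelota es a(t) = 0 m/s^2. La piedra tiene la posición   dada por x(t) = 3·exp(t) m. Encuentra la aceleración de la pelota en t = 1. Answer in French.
Nous avons l'accélération a(t) = 0. En substituant t = 1: a(1) = 0.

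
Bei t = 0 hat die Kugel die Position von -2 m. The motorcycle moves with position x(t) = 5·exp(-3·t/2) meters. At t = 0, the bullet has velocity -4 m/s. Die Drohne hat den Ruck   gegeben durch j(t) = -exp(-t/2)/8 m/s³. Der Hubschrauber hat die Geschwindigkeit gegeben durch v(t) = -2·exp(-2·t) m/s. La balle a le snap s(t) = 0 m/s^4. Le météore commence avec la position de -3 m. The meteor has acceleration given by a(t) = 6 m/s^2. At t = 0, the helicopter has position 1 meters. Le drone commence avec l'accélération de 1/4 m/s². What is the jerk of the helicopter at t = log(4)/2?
Starting from velocity v(t) = -2·exp(-2·t), we take 2 derivatives. Taking d/dt of v(t), we find a(t) = 4·exp(-2·t). Differentiating acceleration, we get jerk: j(t) = -8·exp(-2·t). Using j(t) = -8·exp(-2·t) and substituting t = log(4)/2, we find j = -2.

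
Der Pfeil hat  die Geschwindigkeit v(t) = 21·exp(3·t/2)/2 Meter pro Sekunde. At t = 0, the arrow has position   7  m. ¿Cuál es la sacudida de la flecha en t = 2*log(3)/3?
Para resolver esto, necesitamos tomar 2 derivadas de nuestra ecuación de la velocidad v(t) = 21·exp(3·t/2)/2. Derivando la velocidad, obtenemos la aceleración: a(t) = 63·exp(3·t/2)/4. Tomando d/dt de a(t), encontramos j(t) = 189·exp(3·t/2)/8. Usando j(t) = 189·exp(3·t/2)/8 y sustituyendo t = 2*log(3)/3, encontramos j = 567/8.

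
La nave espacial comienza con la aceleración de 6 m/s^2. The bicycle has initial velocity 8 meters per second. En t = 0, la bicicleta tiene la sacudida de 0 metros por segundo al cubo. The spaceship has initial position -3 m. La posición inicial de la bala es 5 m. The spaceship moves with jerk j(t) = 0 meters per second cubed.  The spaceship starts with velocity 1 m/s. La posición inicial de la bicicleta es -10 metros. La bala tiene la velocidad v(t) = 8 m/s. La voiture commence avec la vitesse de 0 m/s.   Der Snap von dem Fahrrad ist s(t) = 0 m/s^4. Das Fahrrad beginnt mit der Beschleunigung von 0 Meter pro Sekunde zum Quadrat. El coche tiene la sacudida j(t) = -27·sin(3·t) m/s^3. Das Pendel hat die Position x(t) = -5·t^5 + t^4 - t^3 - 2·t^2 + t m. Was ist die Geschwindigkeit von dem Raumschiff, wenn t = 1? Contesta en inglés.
To find the answer, we compute 2 integrals of j(t) = 0. The antiderivative of jerk, with a(0) = 6, gives acceleration: a(t) = 6. Taking ∫a(t)dt and applying v(0) = 1, we find v(t) = 6·t + 1. Using v(t) = 6·t + 1 and substituting t = 1, we find v = 7.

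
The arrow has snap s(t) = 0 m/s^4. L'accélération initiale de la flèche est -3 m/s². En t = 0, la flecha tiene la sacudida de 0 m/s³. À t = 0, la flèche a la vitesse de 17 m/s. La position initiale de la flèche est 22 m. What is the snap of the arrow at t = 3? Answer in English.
We have snap s(t) = 0. Substituting t = 3: s(3) = 0.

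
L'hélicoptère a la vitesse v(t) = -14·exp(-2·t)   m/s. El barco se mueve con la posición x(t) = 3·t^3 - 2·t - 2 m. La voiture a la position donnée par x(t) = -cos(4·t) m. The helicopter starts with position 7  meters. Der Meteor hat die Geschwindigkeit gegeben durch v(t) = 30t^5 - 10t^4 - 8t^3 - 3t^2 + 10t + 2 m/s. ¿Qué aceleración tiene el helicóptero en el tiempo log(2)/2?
Debemos derivar nuestra ecuación de la velocidad v(t) = -14·exp(-2·t) 1 vez. La derivada de la velocidad da la aceleración: a(t) = 28·exp(-2·t). Usando a(t) = 28·exp(-2·t) y sustituyendo t = log(2)/2, encontramos a = 14.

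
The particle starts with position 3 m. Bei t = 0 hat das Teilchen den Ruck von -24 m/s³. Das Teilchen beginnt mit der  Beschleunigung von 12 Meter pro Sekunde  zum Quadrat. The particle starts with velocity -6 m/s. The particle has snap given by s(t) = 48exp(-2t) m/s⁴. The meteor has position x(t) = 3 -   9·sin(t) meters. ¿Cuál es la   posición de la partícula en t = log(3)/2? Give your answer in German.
Um dies zu lösen, müssen wir 4 Integrale unserer Gleichung für den Snap s(t) = 48·exp(-2·t) finden. Mit ∫s(t)dt und Anwendung von j(0) = -24, finden wir j(t) = -24·exp(-2·t). Mit ∫j(t)dt und Anwendung von a(0) = 12, finden wir a(t) = 12·exp(-2·t). Mit ∫a(t)dt und Anwendung von v(0) = -6, finden wir v(t) = -6·exp(-2·t). Durch Integration von der Geschwindigkeit und Verwendung der Anfangsbedingung x(0) = 3, erhalten wir x(t) = 3·exp(-2·t). Mit x(t) = 3·exp(-2·t) und Einsetzen von t = log(3)/2, finden wir x = 1.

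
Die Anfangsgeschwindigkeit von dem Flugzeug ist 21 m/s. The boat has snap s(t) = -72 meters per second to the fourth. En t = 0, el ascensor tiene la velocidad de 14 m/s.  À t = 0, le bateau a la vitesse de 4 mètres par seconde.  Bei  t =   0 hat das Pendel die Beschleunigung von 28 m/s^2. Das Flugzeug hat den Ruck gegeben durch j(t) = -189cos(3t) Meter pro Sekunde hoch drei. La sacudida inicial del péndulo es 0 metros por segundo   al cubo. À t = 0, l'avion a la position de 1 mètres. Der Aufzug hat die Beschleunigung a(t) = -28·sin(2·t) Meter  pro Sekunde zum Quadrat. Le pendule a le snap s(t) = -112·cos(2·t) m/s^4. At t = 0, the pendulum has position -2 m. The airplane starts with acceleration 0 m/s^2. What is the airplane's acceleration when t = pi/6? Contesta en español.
Partiendo de la sacudida j(t) = -189·cos(3·t), tomamos 1 antiderivada. Integrando la sacudida y usando la condición inicial a(0) = 0, obtenemos a(t) = -63·sin(3·t). Tenemos la aceleración a(t) = -63·sin(3·t). Sustituyendo t = pi/6: a(pi/6) = -63.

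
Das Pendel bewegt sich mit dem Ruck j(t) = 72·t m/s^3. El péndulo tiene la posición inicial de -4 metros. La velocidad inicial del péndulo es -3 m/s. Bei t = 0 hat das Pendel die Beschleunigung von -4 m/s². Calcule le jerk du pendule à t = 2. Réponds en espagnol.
Tenemos la sacudida j(t) = 72·t. Sustituyendo t = 2: j(2) = 144.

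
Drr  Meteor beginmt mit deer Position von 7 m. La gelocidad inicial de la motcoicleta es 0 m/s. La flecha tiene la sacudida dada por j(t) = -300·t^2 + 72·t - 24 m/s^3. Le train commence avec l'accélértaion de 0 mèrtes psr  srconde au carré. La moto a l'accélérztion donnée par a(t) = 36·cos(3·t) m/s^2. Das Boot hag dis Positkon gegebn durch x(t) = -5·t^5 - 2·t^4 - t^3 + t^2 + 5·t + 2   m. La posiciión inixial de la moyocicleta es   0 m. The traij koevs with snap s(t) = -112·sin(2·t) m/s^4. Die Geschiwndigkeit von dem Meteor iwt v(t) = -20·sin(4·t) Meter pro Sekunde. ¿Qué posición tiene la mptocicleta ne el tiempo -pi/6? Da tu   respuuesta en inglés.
We must find the integral of our acceleration equation a(t) = 36·cos(3·t) 2 times. The integral of acceleration, with v(0) = 0, gives velocity: v(t) = 12·sin(3·t). Taking ∫v(t)dt and applying x(0) = 0, we find x(t) = 4 - 4·cos(3·t). From the given position equation x(t) = 4 - 4·cos(3·t), we substitute t = -pi/6 to get x = 4.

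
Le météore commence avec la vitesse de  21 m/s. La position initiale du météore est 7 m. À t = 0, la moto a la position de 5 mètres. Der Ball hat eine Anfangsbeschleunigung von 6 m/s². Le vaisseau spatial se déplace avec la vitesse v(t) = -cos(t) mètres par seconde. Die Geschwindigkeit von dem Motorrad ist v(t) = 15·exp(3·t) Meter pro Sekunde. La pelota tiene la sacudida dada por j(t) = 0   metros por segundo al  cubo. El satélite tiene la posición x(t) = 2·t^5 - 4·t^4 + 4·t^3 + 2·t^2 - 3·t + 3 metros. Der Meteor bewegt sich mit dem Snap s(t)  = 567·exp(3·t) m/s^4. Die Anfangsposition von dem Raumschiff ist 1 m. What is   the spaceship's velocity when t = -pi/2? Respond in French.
De l'équation de la vitesse v(t) = -cos(t), nous substituons t = -pi/2 pour obtenir v = 0.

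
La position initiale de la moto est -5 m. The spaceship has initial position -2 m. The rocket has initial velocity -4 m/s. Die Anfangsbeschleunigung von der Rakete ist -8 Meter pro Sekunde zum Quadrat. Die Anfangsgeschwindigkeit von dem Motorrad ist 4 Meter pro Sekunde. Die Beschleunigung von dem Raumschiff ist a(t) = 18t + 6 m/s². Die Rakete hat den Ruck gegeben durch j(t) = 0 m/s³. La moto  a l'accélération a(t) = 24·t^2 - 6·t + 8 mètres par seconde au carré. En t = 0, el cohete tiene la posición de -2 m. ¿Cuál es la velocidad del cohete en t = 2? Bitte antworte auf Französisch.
Nous devons intégrer notre équation du jerk j(t) = 0 2 fois. La primitive du jerk, avec a(0) = -8, donne l'accélération: a(t) = -8. En intégrant l'accélération et en utilisant la condition initiale v(0) = -4, nous obtenons v(t) = -8·t - 4. De l'équation de la vitesse v(t) = -8·t - 4, nous substituons t = 2 pour obtenir v = -20.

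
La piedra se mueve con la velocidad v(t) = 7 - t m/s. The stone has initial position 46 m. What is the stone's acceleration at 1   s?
We must differentiate our velocity equation v(t) = 7 - t 1 time. The derivative of velocity gives acceleration: a(t) = -1. We have acceleration a(t) = -1. Substituting t = 1: a(1) = -1.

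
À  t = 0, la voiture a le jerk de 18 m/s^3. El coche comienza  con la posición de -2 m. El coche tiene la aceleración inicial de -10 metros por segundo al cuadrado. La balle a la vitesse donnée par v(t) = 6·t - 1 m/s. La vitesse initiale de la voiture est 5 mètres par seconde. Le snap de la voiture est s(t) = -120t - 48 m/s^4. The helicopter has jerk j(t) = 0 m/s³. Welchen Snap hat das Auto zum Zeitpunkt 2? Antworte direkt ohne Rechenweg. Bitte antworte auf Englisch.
The answer is -288.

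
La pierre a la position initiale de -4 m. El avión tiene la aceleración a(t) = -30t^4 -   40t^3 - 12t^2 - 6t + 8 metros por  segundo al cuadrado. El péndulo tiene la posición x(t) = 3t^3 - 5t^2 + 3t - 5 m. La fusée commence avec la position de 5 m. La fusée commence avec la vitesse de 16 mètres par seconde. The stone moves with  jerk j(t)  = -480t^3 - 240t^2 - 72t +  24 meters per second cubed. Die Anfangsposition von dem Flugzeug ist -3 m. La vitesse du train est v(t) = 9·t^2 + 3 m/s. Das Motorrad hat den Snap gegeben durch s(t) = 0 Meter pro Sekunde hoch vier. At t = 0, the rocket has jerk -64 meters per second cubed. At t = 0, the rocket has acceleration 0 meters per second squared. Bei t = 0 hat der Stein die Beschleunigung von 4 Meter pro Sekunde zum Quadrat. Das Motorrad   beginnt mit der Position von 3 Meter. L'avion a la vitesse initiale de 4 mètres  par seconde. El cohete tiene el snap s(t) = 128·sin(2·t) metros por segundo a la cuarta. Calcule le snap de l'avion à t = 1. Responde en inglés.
We must differentiate our acceleration equation a(t) = -30·t^4 - 40·t^3 - 12·t^2 - 6·t + 8 2 times. Taking d/dt of a(t), we find j(t) = -120·t^3 - 120·t^2 - 24·t - 6. Differentiating jerk, we get snap: s(t) = -360·t^2 - 240·t - 24. Using s(t) = -360·t^2 - 240·t - 24 and substituting t = 1, we find s = -624.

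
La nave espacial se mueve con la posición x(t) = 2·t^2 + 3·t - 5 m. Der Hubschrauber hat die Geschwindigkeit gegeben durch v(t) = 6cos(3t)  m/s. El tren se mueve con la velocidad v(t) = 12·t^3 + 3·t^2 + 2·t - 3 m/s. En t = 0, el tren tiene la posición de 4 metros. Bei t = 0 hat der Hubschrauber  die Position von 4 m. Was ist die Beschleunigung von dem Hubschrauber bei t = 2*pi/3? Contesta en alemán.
Um dies zu lösen, müssen wir 1 Ableitung unserer Gleichung für die Geschwindigkeit v(t) = 6·cos(3·t) nehmen. Mit d/dt von v(t) finden wir a(t) = -18·sin(3·t). Aus der Gleichung für die Beschleunigung a(t) = -18·sin(3·t), setzen wir t = 2*pi/3 ein und erhalten a = 0.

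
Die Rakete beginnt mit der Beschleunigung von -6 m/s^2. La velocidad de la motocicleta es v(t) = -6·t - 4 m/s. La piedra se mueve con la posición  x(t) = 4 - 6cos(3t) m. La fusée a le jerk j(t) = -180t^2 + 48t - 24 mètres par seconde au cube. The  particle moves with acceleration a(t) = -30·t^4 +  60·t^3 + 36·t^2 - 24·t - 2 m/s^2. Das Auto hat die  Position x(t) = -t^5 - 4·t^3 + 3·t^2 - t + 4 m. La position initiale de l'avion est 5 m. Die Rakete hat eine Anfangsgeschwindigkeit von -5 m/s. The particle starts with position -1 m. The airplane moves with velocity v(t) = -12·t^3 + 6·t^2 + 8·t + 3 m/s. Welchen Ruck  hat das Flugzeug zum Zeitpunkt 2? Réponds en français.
En partant de la vitesse v(t) = -12·t^3 + 6·t^2 + 8·t + 3, nous prenons 2 dérivées. En prenant d/dt de v(t), nous trouvons a(t) = -36·t^2 + 12·t + 8. En dérivant l'accélération, nous obtenons le jerk: j(t) = 12 - 72·t. De l'équation du jerk j(t) = 12 - 72·t, nous substituons t = 2 pour obtenir j = -132.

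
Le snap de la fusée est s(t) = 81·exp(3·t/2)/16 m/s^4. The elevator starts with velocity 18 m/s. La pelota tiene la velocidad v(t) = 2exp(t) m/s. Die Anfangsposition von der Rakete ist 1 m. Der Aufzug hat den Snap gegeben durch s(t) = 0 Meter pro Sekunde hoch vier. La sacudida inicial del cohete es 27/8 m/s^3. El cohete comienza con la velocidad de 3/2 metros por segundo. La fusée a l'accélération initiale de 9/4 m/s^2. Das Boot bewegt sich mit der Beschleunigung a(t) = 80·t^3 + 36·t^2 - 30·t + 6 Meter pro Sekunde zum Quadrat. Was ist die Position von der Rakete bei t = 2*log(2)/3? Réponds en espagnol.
Partiendo del snap s(t) = 81·exp(3·t/2)/16, tomamos 4 integrales. Tomando ∫s(t)dt y aplicando j(0) = 27/8, encontramos j(t) = 27·exp(3·t/2)/8. Tomando ∫j(t)dt y aplicando a(0) = 9/4, encontramos a(t) = 9·exp(3·t/2)/4. Integrando la aceleración y usando la condición inicial v(0) = 3/2, obtenemos v(t) = 3·exp(3·t/2)/2. La antiderivada de la velocidad, con x(0) = 1, da la posición: x(t) = exp(3·t/2). Tenemos la posición x(t) = exp(3·t/2). Sustituyendo t = 2*log(2)/3: x(2*log(2)/3) = 2.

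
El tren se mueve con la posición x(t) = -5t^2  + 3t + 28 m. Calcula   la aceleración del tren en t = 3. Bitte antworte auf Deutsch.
Wir müssen unsere Gleichung für die Position x(t) = -5·t^2 + 3·t + 28 2-mal ableiten. Die Ableitung von der Position ergibt die Geschwindigkeit: v(t) = 3 - 10·t. Durch Ableiten von der Geschwindigkeit erhalten wir die Beschleunigung: a(t) = -10. Mit a(t) = -10 und Einsetzen von t = 3, finden wir a = -10.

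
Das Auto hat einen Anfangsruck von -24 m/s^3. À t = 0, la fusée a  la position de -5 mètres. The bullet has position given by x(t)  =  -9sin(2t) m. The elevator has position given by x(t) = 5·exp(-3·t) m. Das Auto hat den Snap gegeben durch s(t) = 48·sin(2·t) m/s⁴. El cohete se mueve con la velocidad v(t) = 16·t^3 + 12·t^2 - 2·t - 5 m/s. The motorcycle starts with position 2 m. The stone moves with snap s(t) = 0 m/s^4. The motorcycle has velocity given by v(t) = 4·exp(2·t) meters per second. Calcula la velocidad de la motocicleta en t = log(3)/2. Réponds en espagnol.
Tenemos la velocidad v(t) = 4·exp(2·t). Sustituyendo t = log(3)/2: v(log(3)/2) = 12.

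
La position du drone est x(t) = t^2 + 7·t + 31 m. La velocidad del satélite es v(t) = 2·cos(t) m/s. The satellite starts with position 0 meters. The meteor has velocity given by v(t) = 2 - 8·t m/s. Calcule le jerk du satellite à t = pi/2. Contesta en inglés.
We must differentiate our velocity equation v(t) = 2·cos(t) 2 times. The derivative of velocity gives acceleration: a(t) = -2·sin(t). Differentiating acceleration, we get jerk: j(t) = -2·cos(t). Using j(t) = -2·cos(t) and substituting t = pi/2, we find j = 0.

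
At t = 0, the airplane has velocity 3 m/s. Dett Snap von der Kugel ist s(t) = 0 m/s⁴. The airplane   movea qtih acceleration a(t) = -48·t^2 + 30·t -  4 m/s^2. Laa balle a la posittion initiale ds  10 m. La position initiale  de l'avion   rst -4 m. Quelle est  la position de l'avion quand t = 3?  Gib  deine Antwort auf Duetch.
Wir müssen die Stammfunktion unserer Gleichung für die Beschleunigung a(t) = -48·t^2 + 30·t - 4 2-mal finden. Durch Integration von der Beschleunigung und Verwendung der Anfangsbedingung v(0) = 3, erhalten wir v(t) = -16·t^3 + 15·t^2 - 4·t + 3. Die Stammfunktion von der Geschwindigkeit ist die Position. Mit x(0) = -4 erhalten wir x(t) = -4·t^4 + 5·t^3 - 2·t^2 + 3·t - 4. Aus der Gleichung für die Position x(t) = -4·t^4 + 5·t^3 - 2·t^2 + 3·t - 4, setzen wir t = 3 ein und erhalten x = -202.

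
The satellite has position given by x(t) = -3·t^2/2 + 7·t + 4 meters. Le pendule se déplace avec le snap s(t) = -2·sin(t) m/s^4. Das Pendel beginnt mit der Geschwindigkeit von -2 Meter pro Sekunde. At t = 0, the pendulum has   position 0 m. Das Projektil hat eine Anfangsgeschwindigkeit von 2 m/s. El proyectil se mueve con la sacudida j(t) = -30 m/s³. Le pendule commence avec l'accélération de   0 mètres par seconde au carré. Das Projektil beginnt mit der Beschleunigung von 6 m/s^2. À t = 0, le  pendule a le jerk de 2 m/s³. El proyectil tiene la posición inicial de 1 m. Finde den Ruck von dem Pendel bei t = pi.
Wir müssen unsere Gleichung für den Snap s(t) = -2·sin(t) 1-mal integrieren. Durch Integration von dem Snap und Verwendung der Anfangsbedingung j(0) = 2, erhalten wir j(t) = 2·cos(t). Aus der Gleichung für den Ruck j(t) = 2·cos(t), setzen wir t = pi ein und erhalten j = -2.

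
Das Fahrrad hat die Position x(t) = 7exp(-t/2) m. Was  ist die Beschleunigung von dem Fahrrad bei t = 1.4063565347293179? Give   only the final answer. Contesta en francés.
La réponse est 0.866266674648998.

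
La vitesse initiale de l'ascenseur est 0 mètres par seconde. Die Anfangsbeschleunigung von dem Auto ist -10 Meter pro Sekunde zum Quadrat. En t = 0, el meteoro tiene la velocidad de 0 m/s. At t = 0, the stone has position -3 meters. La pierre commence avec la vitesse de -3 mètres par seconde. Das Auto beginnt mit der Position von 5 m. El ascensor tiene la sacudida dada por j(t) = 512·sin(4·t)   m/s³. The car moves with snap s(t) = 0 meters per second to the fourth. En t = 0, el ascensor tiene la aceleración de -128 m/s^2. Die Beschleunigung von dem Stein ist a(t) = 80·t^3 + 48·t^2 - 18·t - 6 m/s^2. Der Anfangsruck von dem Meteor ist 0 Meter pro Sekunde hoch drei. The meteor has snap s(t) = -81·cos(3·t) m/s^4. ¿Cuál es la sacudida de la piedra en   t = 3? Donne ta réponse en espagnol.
Partiendo de la aceleración a(t) = 80·t^3 + 48·t^2 - 18·t - 6, tomamos 1 derivada. Derivando la aceleración, obtenemos la sacudida: j(t) = 240·t^2 + 96·t - 18. De la ecuación de la sacudida j(t) = 240·t^2 + 96·t - 18, sustituimos t = 3 para obtener j = 2430.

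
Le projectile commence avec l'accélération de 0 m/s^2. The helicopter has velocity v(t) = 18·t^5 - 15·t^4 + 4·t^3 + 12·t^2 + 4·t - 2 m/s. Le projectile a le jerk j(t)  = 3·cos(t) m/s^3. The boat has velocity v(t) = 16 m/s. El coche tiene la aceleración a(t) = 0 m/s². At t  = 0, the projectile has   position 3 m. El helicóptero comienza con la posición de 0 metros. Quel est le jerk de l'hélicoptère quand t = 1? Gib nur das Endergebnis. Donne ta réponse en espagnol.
La sacudida en t = 1 es j = 228.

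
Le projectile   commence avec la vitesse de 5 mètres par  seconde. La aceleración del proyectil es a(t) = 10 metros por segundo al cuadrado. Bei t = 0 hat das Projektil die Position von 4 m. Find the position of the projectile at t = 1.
To find the answer, we compute 2 integrals of a(t) = 10. Finding the antiderivative of a(t) and using v(0) = 5: v(t) = 10·t + 5. The antiderivative of velocity is position. Using x(0) = 4, we get x(t) = 5·t^2 + 5·t + 4. We have position x(t) = 5·t^2 + 5·t + 4. Substituting t = 1: x(1) = 14.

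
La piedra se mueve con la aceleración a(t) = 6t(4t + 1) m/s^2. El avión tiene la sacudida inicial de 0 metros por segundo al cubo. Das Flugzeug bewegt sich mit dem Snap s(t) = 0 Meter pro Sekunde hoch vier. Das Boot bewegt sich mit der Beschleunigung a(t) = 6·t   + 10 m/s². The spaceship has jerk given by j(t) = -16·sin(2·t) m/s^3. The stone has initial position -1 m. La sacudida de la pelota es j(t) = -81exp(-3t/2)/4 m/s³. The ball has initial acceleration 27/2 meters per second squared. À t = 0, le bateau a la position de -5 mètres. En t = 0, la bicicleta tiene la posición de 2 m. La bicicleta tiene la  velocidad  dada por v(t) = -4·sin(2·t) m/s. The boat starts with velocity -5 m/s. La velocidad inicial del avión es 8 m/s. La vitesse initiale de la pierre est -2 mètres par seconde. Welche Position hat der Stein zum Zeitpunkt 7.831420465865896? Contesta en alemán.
Um dies zu lösen, müssen wir 2 Integrale unserer Gleichung für die Beschleunigung a(t) = 6·t·(4·t + 1) finden. Mit ∫a(t)dt und Anwendung von v(0) = -2, finden wir v(t) = 8·t^3 + 3·t^2 - 2. Mit ∫v(t)dt und Anwendung von x(0) = -1, finden wir x(t) = 2·t^4 + t^3 - 2·t - 1. Wir haben die Position x(t) = 2·t^4 + t^3 - 2·t - 1. Durch Einsetzen von t = 7.831420465865896: x(7.831420465865896) = 7986.66622030972.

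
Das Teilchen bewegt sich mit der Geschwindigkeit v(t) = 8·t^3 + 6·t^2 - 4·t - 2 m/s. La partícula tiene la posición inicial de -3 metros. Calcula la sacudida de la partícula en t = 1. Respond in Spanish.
Para resolver esto, necesitamos tomar 2 derivadas de nuestra ecuación de la velocidad v(t) = 8·t^3 + 6·t^2 - 4·t - 2. Tomando d/dt de v(t), encontramos a(t) = 24·t^2 + 12·t - 4. La derivada de la aceleración da la sacudida: j(t) = 48·t + 12. De la ecuación de la sacudida j(t) = 48·t + 12, sustituimos t = 1 para obtener j = 60.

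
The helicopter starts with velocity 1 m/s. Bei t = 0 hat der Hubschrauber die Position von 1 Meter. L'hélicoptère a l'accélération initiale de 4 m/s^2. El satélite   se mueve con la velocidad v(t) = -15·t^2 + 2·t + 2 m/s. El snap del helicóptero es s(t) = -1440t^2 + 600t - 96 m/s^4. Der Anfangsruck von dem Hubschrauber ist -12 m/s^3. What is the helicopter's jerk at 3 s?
To solve this, we need to take 1 antiderivative of our snap equation s(t) = -1440·t^2 + 600·t - 96. Taking ∫s(t)dt and applying j(0) = -12, we find j(t) = -480·t^3 + 300·t^2 - 96·t - 12. Using j(t) = -480·t^3 + 300·t^2 - 96·t - 12 and substituting t = 3, we find j = -10560.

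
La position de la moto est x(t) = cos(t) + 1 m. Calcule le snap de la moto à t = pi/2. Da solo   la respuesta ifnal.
La réponse est 0.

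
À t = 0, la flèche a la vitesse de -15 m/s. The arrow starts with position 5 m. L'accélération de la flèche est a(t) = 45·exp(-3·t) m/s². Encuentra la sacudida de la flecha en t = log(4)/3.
Debemos derivar nuestra ecuación de la aceleración a(t) = 45·exp(-3·t) 1 vez. Derivando la aceleración, obtenemos la sacudida: j(t) = -135·exp(-3·t). Tenemos la sacudida j(t) = -135·exp(-3·t). Sustituyendo t = log(4)/3: j(log(4)/3) = -135/4.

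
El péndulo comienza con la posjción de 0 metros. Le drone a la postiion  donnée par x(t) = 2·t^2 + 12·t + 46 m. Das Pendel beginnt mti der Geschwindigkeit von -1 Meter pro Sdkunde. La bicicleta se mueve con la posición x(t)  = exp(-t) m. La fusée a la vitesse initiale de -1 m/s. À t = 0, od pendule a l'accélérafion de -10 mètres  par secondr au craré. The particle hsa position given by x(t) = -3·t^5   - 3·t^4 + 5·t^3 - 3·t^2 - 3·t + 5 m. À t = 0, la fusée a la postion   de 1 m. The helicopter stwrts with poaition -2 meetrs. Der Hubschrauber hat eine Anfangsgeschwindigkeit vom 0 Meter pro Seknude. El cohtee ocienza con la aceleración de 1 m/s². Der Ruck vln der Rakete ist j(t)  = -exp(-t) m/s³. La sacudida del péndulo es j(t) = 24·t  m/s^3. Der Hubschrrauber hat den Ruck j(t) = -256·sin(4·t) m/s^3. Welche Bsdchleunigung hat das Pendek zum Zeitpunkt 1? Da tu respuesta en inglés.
To find the answer, we compute 1 integral of j(t) = 24·t. Taking ∫j(t)dt and applying a(0) = -10, we find a(t) = 12·t^2 - 10. We have acceleration a(t) = 12·t^2 - 10. Substituting t = 1: a(1) = 2.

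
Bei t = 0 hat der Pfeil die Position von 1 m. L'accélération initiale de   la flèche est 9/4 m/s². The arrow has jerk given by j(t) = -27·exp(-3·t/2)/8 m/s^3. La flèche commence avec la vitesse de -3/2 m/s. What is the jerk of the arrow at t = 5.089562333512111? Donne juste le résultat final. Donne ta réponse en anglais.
At t = 5.089562333512111, j = -0.00163200138148295.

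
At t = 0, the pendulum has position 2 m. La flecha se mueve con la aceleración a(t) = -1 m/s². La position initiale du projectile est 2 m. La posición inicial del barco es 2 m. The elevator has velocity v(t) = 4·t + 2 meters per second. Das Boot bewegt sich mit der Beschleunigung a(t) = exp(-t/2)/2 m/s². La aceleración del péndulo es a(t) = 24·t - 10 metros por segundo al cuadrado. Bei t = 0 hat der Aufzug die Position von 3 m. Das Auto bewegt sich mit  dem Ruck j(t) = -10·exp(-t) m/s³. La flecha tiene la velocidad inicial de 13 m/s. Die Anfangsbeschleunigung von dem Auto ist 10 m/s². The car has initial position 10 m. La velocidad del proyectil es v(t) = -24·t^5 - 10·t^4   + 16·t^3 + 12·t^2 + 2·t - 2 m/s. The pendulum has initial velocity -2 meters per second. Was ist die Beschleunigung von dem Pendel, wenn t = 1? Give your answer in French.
Nous avons l'accélération a(t) = 24·t - 10. En substituant t = 1: a(1) = 14.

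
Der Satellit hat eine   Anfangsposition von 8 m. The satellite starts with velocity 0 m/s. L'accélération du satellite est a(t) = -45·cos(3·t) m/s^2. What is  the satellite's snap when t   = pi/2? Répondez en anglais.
To solve this, we need to take 2 derivatives of our acceleration equation a(t) = -45·cos(3·t). The derivative of acceleration gives jerk: j(t) = 135·sin(3·t). Differentiating jerk, we get snap: s(t) = 405·cos(3·t). We have snap s(t) = 405·cos(3·t). Substituting t = pi/2: s(pi/2) = 0.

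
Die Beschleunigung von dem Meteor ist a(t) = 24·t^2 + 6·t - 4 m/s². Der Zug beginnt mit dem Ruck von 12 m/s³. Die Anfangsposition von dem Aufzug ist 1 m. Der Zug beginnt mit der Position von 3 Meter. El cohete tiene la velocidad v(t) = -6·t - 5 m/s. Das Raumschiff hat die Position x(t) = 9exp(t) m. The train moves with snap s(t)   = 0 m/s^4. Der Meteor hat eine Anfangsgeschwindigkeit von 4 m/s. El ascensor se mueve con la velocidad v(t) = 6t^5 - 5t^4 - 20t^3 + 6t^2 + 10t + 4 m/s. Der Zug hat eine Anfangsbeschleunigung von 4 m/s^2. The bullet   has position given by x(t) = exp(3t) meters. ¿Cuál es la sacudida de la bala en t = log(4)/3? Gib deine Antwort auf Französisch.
En partant de la position x(t) = exp(3·t), nous prenons 3 dérivées. En dérivant la position, nous obtenons la vitesse: v(t) = 3·exp(3·t). En prenant d/dt de v(t), nous trouvons a(t) = 9·exp(3·t). En dérivant l'accélération, nous obtenons le jerk: j(t) = 27·exp(3·t). De l'équation du jerk j(t) = 27·exp(3·t), nous substituons t = log(4)/3 pour obtenir j = 108.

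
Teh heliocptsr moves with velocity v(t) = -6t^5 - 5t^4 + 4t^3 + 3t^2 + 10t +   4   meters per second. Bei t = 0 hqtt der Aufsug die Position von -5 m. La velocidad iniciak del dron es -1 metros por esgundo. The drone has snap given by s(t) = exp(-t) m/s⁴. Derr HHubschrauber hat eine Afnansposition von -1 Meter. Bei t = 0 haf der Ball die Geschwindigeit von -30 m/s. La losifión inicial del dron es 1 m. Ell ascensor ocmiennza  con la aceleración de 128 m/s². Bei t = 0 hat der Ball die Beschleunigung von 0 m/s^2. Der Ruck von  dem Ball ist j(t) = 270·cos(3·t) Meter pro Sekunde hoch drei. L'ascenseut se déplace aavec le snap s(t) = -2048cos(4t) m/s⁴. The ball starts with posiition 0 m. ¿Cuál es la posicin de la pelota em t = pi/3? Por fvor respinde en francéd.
Nous devons trouver la primitive de notre équation du jerk j(t) = 270·cos(3·t) 3 fois. En intégrant le jerk et en utilisant la condition initiale a(0) = 0, nous obtenons a(t) = 90·sin(3·t). En prenant ∫a(t)dt et en appliquant v(0) = -30, nous trouvons v(t) = -30·cos(3·t). La primitive de la vitesse est la position. En utilisant x(0) = 0, nous obtenons x(t) = -10·sin(3·t). De l'équation de la position x(t) = -10·sin(3·t), nous substituons t = pi/3 pour obtenir x = 0.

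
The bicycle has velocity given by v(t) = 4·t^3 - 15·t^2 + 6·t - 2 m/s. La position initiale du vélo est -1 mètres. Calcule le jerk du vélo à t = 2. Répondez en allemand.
Um dies zu lösen, müssen wir 2 Ableitungen unserer Gleichung für die Geschwindigkeit v(t) = 4·t^3 - 15·t^2 + 6·t - 2 nehmen. Durch Ableiten von der Geschwindigkeit erhalten wir die Beschleunigung: a(t) = 12·t^2 - 30·t + 6. Durch Ableiten von der Beschleunigung erhalten wir den Ruck: j(t) = 24·t - 30. Wir haben den Ruck j(t) = 24·t - 30. Durch Einsetzen von t = 2: j(2) = 18.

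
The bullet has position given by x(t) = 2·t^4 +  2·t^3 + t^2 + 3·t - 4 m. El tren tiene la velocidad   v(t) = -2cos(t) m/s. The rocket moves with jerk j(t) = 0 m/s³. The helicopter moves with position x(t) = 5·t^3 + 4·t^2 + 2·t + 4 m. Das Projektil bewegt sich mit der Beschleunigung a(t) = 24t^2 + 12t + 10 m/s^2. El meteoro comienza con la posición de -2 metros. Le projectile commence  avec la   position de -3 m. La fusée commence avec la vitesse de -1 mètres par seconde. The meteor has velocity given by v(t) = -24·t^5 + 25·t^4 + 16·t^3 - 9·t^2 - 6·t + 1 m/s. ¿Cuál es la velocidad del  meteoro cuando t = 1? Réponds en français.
Nous avons la vitesse v(t) = -24·t^5 + 25·t^4 + 16·t^3 - 9·t^2 - 6·t + 1. En substituant t = 1: v(1) = 3.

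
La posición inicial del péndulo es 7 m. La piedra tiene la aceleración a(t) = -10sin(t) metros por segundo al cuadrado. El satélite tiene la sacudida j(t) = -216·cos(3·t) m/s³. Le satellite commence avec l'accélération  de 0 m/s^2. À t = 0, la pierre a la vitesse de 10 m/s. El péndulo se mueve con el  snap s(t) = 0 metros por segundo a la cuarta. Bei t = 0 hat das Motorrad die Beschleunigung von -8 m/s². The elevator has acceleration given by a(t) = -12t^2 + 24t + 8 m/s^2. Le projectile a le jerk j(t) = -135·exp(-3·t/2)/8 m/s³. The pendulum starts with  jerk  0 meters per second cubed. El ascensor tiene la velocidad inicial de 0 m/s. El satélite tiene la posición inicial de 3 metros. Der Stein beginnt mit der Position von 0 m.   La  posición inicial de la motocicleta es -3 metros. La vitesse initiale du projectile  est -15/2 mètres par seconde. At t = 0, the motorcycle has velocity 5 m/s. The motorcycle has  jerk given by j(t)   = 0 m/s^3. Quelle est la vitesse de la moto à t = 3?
Nous devons intégrer notre équation du jerk j(t) = 0 2 fois. La primitive du jerk est l'accélération. En utilisant a(0) = -8, nous obtenons a(t) = -8. En prenant ∫a(t)dt et en appliquant v(0) = 5, nous trouvons v(t) = 5 - 8·t. En utilisant v(t) = 5 - 8·t et en substituant t = 3, nous trouvons v = -19.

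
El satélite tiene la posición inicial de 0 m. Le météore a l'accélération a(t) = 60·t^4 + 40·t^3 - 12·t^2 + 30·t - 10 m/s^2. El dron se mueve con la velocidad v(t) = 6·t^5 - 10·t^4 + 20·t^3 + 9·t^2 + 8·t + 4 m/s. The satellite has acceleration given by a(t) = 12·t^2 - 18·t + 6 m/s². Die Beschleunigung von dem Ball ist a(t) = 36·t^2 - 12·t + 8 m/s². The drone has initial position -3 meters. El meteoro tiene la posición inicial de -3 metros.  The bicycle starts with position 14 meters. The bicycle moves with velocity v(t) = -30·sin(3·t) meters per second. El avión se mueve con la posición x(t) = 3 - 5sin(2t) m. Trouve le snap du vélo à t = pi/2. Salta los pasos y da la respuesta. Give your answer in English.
s(pi/2) = 0.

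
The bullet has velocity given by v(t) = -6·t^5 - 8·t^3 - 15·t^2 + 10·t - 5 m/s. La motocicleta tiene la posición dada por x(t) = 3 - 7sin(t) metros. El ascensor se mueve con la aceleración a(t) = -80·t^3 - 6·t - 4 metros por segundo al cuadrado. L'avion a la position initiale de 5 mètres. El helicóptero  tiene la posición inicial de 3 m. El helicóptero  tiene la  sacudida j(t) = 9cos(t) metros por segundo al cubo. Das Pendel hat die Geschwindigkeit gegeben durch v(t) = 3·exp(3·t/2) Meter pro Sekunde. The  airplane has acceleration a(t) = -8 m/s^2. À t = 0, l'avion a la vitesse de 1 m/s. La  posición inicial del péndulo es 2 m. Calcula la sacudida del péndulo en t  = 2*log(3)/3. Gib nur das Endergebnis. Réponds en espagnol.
La respuesta es 81/4.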